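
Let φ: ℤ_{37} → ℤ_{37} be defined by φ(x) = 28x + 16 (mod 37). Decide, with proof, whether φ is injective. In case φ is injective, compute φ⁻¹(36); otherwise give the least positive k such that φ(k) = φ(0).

Suppose φ(s) = φ(t) in ℤ_{37}. Then 28s + 16 ≡ 28t + 16 (mod 37), therefore 28(s − t) ≡ 0 (mod 37).
Since gcd(28, 37) = 1, 28 is invertible modulo 37, so s − t ≡ 0 (mod 37), i.e. s = t.
Thus φ is injective.
We now compute 28⁻¹ mod 37 explicitly. Euclid's algorithm: 37 = 1·28 + 9, 28 = 3·9 + 1; back-substituting gives 1 = 4·28 − 3·37, so 28⁻¹ ≡ 4 (mod 37).
Since φ is injective, we find φ⁻¹(36): we need 28x ≡ 36 − 16 ≡ 20 (mod 37). Using 28⁻¹ = 4: x ≡ 4·20 = 80 = 2·37 + 6, so x = 6.
Check: φ(6) = 28·6 + 16 = 184 = 4·37 + 36 ≡ 36 (mod 37).

6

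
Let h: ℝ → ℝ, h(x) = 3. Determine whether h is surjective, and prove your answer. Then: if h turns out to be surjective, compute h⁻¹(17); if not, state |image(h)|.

h(x) = 3 for all x, so 4 has no preimage and h is not surjective.
Since h is not surjective, we state |image(h)|: the image of h is {3}, which has 1 element.

1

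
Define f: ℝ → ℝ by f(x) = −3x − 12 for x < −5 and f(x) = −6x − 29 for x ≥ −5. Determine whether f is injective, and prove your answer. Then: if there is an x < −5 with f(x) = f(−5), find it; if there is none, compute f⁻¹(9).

Both pieces are strictly decreasing (slopes −3 and −6), so each is injective on its own interval.
The left piece maps (−∞, −5) onto (3, ∞); the right piece maps [−5, ∞) onto (−∞, 1].
These images are disjoint, so no value is attained by both pieces. Hence f is injective.
Because the two images are disjoint, no x < −5 has f(x) = f(−5), so we compute f⁻¹(9): 9 lies in (3, ∞), so solve −3x − 12 = 9: x = (9 + 12)/(−3) = −7.

-7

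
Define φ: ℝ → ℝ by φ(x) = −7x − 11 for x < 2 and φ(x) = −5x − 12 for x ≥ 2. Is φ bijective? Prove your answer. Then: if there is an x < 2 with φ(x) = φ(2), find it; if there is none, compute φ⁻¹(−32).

11/7

Both pieces are strictly decreasing (slopes −7 and −5), so each is injective on its own interval.
The left piece maps (−∞, 2) onto (−25, ∞); the right piece maps [2, ∞) onto (−∞, −22].
These images overlap. In particular φ(2) = −22 (right piece), and solving −7x − 11 = −22 on the left piece gives x = 11/7 < 2.
So φ(11/7) = φ(2) with 11/7 ≠ 2, and φ is not injective, hence not bijective. This x = 11/7 is the requested value below 2.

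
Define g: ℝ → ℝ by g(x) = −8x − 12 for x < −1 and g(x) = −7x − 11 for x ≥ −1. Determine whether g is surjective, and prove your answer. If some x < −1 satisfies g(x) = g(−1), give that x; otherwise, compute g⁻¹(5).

Both pieces are strictly decreasing (slopes −8 and −7), so each is injective on its own interval.
The left piece maps (−∞, −1) onto (−4, ∞); the right piece maps [−1, ∞) onto (−∞, −4].
These images together cover ℝ, so g is surjective.
Because the two images are disjoint, no x < −1 has g(x) = g(−1), so we compute g⁻¹(5): 5 lies in (−4, ∞), so solve −8x − 12 = 5: x = (5 + 12)/(−8) = −17/8.

-17/8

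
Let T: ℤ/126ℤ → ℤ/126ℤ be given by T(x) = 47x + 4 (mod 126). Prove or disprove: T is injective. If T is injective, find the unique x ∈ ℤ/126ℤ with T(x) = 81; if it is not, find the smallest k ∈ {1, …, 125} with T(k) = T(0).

If T(u) = T(v), then 47u ≡ 47v (mod 126). Because gcd(47, 126) = 1, we may cancel 47 to get u ≡ v (mod 126).
Thus T is injective.
We now compute 47⁻¹ mod 126 explicitly. Euclid's algorithm: 126 = 2·47 + 32, 47 = 1·32 + 15, 32 = 2·15 + 2, 15 = 7·2 + 1; back-substituting gives 1 = 59·47 − 22·126, so 47⁻¹ ≡ 59 (mod 126).
Since T is injective, we find T⁻¹(81): we need 47x ≡ 81 − 4 ≡ 77 (mod 126). Using 47⁻¹ = 59: x ≡ 59·77 = 4543 = 36·126 + 7, so x = 7.
Check: T(7) = 47·7 + 4 = 333 = 2·126 + 81 ≡ 81 (mod 126).

7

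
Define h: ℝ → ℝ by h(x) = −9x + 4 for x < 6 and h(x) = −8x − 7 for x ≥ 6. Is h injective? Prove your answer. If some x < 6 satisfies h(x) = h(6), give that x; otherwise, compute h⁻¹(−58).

51/8

Both pieces are strictly decreasing (slopes −9 and −8), so each is injective on its own interval.
The left piece maps (−∞, 6) onto (−50, ∞); the right piece maps [6, ∞) onto (−∞, −55].
These images are disjoint, so no value is attained by both pieces. So h is injective.
Because the two images are disjoint, no x < 6 has h(x) = h(6), so we compute h⁻¹(−58): −58 lies in (−∞, −55], so solve −8x − 7 = −58: x = (−58 + 7)/(−8) = 51/8.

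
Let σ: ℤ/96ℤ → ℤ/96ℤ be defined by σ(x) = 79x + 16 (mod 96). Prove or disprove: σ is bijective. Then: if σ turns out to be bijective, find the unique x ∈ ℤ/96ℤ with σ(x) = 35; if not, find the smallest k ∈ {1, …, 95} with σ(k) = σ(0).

If σ(x_1) = σ(x_2), then 79x_1 ≡ 79x_2 (mod 96). Because gcd(79, 96) = 1, we may cancel 79 to get x_1 ≡ x_2 (mod 96).
We now compute 79⁻¹ mod 96 explicitly. Euclid's algorithm: 96 = 1·79 + 17, 79 = 4·17 + 11, 17 = 1·11 + 6, 11 = 1·6 + 5, 6 = 1·5 + 1; back-substituting gives 1 = 79·79 − 65·96, so 79⁻¹ ≡ 79 (mod 96).
For any y ∈ ℤ/96ℤ, x = 79(y − 16) mod 96 satisfies σ(x) = 79·79(y − 16) + 16 ≡ y (since 79·79 ≡ 1 mod 96). So every y has a preimage.
Thus σ is bijective.
Since σ is bijective, we find σ⁻¹(35): we need 79x ≡ 35 − 16 ≡ 19 (mod 96). Using 79⁻¹ = 79: x ≡ 79·19 = 1501 = 15·96 + 61, so x = 61.
Check: σ(61) = 79·61 + 16 = 4835 = 50·96 + 35 ≡ 35 (mod 96).

61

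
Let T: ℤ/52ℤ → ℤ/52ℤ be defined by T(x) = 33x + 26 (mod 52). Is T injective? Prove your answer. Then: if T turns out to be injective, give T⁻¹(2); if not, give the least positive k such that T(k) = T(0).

4

By definition, injectivity means: for all s, t in the domain, T(s) = T(t) implies s = t.
If T(s) = T(t), then 33s ≡ 33t (mod 52). Because gcd(33, 52) = 1, we may cancel 33 to get s ≡ t (mod 52).
Hence T is injective.
We now compute 33⁻¹ mod 52 explicitly. Euclid's algorithm: 52 = 1·33 + 19, 33 = 1·19 + 14, 19 = 1·14 + 5, 14 = 2·5 + 4, 5 = 1·4 + 1; back-substituting gives 1 = 41·33 − 26·52, so 33⁻¹ ≡ 41 (mod 52).
Since T is injective, we compute T⁻¹(2): solve 33x + 26 ≡ 2 (mod 52), i.e. 33x ≡ 28 (mod 52).
Multiplying by 33⁻¹ = 41 gives x ≡ 41·28 = 1148 = 22·52 + 4 ≡ 4 (mod 52).
Check: T(4) = 33·4 + 26 = 158 = 3·52 + 2 ≡ 2 (mod 52).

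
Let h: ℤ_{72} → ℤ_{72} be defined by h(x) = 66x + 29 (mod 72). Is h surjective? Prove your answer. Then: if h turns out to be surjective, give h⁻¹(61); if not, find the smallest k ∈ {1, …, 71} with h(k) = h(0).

12

Since gcd(66, 72) = 6, we have 66x ≡ 0 (mod 6) for all x, so h(x) ≡ 5 (mod 6).
But 0 ≢ 5 (mod 6), so 0 ∈ ℤ_{72} has no preimage. Therefore h is not surjective.
Since h is not surjective, we find the least positive k with h(k) = h(0): this means 66k ≡ 0 (mod 72), i.e. 72 ∣ 66k. Since gcd(66, 72) = 6, dividing through by 6 this holds exactly when 12 ∣ 11k, and as gcd(11, 12) = 1, exactly when 12 ∣ k.
The smallest positive such k is 12.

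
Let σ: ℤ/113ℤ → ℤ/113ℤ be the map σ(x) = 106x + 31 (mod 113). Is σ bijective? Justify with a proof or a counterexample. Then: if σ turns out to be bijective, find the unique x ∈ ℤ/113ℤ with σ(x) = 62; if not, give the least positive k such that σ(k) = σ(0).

44

If σ(s) = σ(t), then 106s ≡ 106t (mod 113). Because gcd(106, 113) = 1, we may cancel 106 to get s ≡ t (mod 113).
We now compute 106⁻¹ mod 113 explicitly. Euclid's algorithm: 113 = 1·106 + 7, 106 = 15·7 + 1; back-substituting gives 1 = 16·106 − 15·113, so 106⁻¹ ≡ 16 (mod 113).
For any y ∈ ℤ/113ℤ, x = 16(y − 31) mod 113 satisfies σ(x) = 106·16(y − 31) + 31 ≡ y (since 106·16 ≡ 1 mod 113). So every y has a preimage.
Hence σ is bijective.
Since σ is bijective, we find σ⁻¹(62): we need 106x ≡ 62 − 31 ≡ 31 (mod 113). Using 106⁻¹ = 16: x ≡ 16·31 = 496 = 4·113 + 44, so x = 44.
Check: σ(44) = 106·44 + 31 = 4695 = 41·113 + 62 ≡ 62 (mod 113).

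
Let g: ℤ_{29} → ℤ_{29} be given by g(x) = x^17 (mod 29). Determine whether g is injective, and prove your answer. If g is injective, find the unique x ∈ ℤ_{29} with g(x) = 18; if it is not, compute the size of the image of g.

15

Since 29 is prime, the nonzero elements of ℤ_{29} form a cyclic group of order 28.
As gcd(17, 28) = 1, raising to the 17th power is a bijection on this group: if u^17 ≡ v^17 then (uv^{−1})^17 = 1, and the only element of order dividing gcd(17, 28) = 1 is 1, so u = v.
With g(0) = 0 this makes g injective on all of ℤ_{29}, hence bijective (finite equal-size domain and codomain). In particular g is injective.
Since g is injective, we find the preimage of 18. The inverse of x ↦ x^17 on (ℤ_{29})^× is x ↦ x^5, because 17·5 = 85 = 3·28 + 1 ≡ 1 (mod 28) and x^{28} = 1 for x ≠ 0 (Fermat). So g⁻¹(18) = 18^5 mod 29.
Repeated squaring mod 29: 18^1 ≡ 18, 18^2 ≡ 18² = 324 ≡ 5, 18^4 ≡ 5² = 25. Since 5 = 4 + 1, 18^5 ≡ 25·18: 25·18 = 450 ≡ 15. So 18^5 ≡ 15 (mod 29).
Hence g⁻¹(18) = 15.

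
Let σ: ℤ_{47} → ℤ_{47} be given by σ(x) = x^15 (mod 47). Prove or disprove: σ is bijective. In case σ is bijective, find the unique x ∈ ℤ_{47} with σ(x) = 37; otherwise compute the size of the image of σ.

Since 47 is prime, the nonzero elements of ℤ_{47} form a cyclic group of order 46.
As gcd(15, 46) = 1, raising to the 15th power is a bijection on this group: if a^15 ≡ b^15 then (ab^{−1})^15 = 1, and the only element of order dividing gcd(15, 46) = 1 is 1, so a = b.
With σ(0) = 0 this makes σ injective on all of ℤ_{47}, hence bijective (finite equal-size domain and codomain). In particular σ is bijective.
Since σ is bijective, we find the preimage of 37. The inverse of x ↦ x^15 on (ℤ_{47})^× is x ↦ x^43, because 15·43 = 645 = 14·46 + 1 ≡ 1 (mod 46) and x^{46} = 1 for x ≠ 0 (Fermat). So σ⁻¹(37) = 37^43 mod 47.
Repeated squaring mod 47: 37^1 ≡ 37, 37^2 ≡ 37² = 1369 ≡ 6, 37^4 ≡ 6² = 36, 37^8 ≡ 36² = 1296 ≡ 27, 37^16 ≡ 27² = 729 ≡ 24, 37^32 ≡ 24² = 576 ≡ 12. Since 43 = 32 + 8 + 2 + 1, 37^43 ≡ 12·27·6·37: 12·27 = 324 ≡ 42, then 42·6 = 252 ≡ 17, then 17·37 = 629 ≡ 18. So 37^43 ≡ 18 (mod 47).
Hence σ⁻¹(37) = 18.

18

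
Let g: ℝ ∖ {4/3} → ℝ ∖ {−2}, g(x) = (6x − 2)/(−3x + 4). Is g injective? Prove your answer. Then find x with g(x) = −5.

2

Suppose g(s) = g(t). Cross-multiplying: (6s − 2)(−3t + 4) = (6t − 2)(−3s + 4).
Expanding both sides and cancelling the symmetric terms leaves 18·(s − t) = 0. Since 18 ≠ 0, s = t. Thus g is injective.
Solving g(x) = −5: cross-multiplying gives 6x − 2 = −5(−3x + 4), which rearranges to −9x = −18, so x = 2.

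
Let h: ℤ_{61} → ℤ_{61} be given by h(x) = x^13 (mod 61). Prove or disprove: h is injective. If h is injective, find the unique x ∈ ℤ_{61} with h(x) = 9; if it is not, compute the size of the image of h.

Since 61 is prime, the nonzero elements of ℤ_{61} form a cyclic group of order 60.
As gcd(13, 60) = 1, raising to the 13th power is a bijection on this group: if a^13 ≡ b^13 then (ab^{−1})^13 = 1, and the only element of order dividing gcd(13, 60) = 1 is 1, so a = b.
With h(0) = 0 this makes h injective on all of ℤ_{61}, hence bijective (finite equal-size domain and codomain). In particular h is injective.
Since h is injective, we find the preimage of 9. The inverse of x ↦ x^13 on (ℤ_{61})^× is x ↦ x^37, because 13·37 = 481 = 8·60 + 1 ≡ 1 (mod 60) and x^{60} = 1 for x ≠ 0 (Fermat). So h⁻¹(9) = 9^37 mod 61.
Repeated squaring mod 61: 9^1 ≡ 9, 9^2 ≡ 9² = 81 ≡ 20, 9^4 ≡ 20² = 400 ≡ 34, 9^8 ≡ 34² = 1156 ≡ 58, 9^16 ≡ 58² = 3364 ≡ 9, 9^32 ≡ 9² = 81 ≡ 20. Since 37 = 32 + 4 + 1, 9^37 ≡ 20·34·9: 20·34 = 680 ≡ 9, then 9·9 = 81 ≡ 20. So 9^37 ≡ 20 (mod 61).
Hence h⁻¹(9) = 20.

20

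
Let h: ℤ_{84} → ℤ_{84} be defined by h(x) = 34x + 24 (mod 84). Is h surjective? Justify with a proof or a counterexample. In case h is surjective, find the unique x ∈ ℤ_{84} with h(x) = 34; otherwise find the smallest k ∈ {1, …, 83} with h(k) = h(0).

Since gcd(34, 84) = 2, we have 34x ≡ 0 (mod 2) for all x, so h(x) ≡ 0 (mod 2).
But 1 ≢ 0 (mod 2), so 1 ∈ ℤ_{84} has no preimage. Hence h is not surjective.
Since h is not surjective, we find the least positive k with h(k) = h(0): this means 34k ≡ 0 (mod 84), i.e. 84 ∣ 34k. Since gcd(34, 84) = 2, dividing through by 2 this holds exactly when 42 ∣ 17k, and as gcd(17, 42) = 1, exactly when 42 ∣ k.
The smallest positive such k is 42.

42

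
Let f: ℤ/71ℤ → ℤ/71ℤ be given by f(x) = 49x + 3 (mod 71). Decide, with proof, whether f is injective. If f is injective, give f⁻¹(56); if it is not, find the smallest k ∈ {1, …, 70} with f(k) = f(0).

46

Recall that f is injective when f(s) = f(t) forces s = t.
Suppose f(s) = f(t) in ℤ/71ℤ. Then 49s + 3 ≡ 49t + 3 (mod 71), thus 49(s − t) ≡ 0 (mod 71).
Since gcd(49, 71) = 1, 49 is invertible modulo 71, therefore s − t ≡ 0 (mod 71), i.e. s = t.
So f is injective.
We now compute 49⁻¹ mod 71 explicitly. Euclid's algorithm: 71 = 1·49 + 22, 49 = 2·22 + 5, 22 = 4·5 + 2, 5 = 2·2 + 1; back-substituting gives 1 = 29·49 − 20·71, so 49⁻¹ ≡ 29 (mod 71).
Since f is injective, we find f⁻¹(56): we need 49x ≡ 56 − 3 ≡ 53 (mod 71). Using 49⁻¹ = 29: x ≡ 29·53 = 1537 = 21·71 + 46, so x = 46.
Check: f(46) = 49·46 + 3 = 2257 = 31·71 + 56 ≡ 56 (mod 71).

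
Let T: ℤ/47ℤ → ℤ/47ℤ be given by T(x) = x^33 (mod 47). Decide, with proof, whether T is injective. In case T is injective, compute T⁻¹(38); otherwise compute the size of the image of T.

Since 47 is prime, the nonzero elements of ℤ/47ℤ form a cyclic group of order 46.
As gcd(33, 46) = 1, raising to the 33rd power is a bijection on this group: if a^33 ≡ b^33 then (ab^{−1})^33 = 1, and the only element of order dividing gcd(33, 46) = 1 is 1, so a = b.
With T(0) = 0 this makes T injective on all of ℤ/47ℤ, hence bijective (finite equal-size domain and codomain). In particular T is injective.
Since T is injective, we find the preimage of 38. The inverse of x ↦ x^33 on (ℤ/47ℤ)^× is x ↦ x^7, because 33·7 = 231 = 5·46 + 1 ≡ 1 (mod 46) and x^{46} = 1 for x ≠ 0 (Fermat). So T⁻¹(38) = 38^7 mod 47.
Repeated squaring mod 47: 38^1 ≡ 38, 38^2 ≡ 38² = 1444 ≡ 34, 38^4 ≡ 34² = 1156 ≡ 28. Since 7 = 4 + 2 + 1, 38^7 ≡ 28·34·38: 28·34 = 952 ≡ 12, then 12·38 = 456 ≡ 33. So 38^7 ≡ 33 (mod 47).
Hence T⁻¹(38) = 33.

33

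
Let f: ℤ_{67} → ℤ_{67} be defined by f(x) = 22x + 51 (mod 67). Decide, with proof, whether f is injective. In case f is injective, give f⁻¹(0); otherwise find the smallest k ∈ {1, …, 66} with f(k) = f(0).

19

Suppose f(s) = f(t) in ℤ_{67}. Then 22s + 51 ≡ 22t + 51 (mod 67), thus 22(s − t) ≡ 0 (mod 67).
Since gcd(22, 67) = 1, 22 is invertible modulo 67, therefore s − t ≡ 0 (mod 67), i.e. s = t.
Hence f is injective.
We now compute 22⁻¹ mod 67 explicitly. Euclid's algorithm: 67 = 3·22 + 1; back-substituting gives 1 = 64·22 − 21·67, so 22⁻¹ ≡ 64 (mod 67).
Since f is injective, we find f⁻¹(0): we need 22x ≡ 0 − 51 ≡ 16 (mod 67). Using 22⁻¹ = 64: x ≡ 64·16 = 1024 = 15·67 + 19, so x = 19.
Check: f(19) = 22·19 + 51 = 469 = 7·67 + 0 ≡ 0 (mod 67).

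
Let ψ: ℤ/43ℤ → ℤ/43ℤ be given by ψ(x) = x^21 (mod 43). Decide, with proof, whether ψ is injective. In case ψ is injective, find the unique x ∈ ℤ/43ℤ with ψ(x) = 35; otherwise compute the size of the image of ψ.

3

ψ(2): Repeated squaring mod 43: 2^1 ≡ 2, 2^2 ≡ 2² = 4, 2^4 ≡ 4² = 16, 2^8 ≡ 16² = 256 ≡ 41, 2^16 ≡ 41² = 1681 ≡ 4. Since 21 = 16 + 4 + 1, 2^21 ≡ 4·16·2: 4·16 = 64 ≡ 21, then 21·2 = 42. So 2^21 ≡ 42 (mod 43).
ψ(3): Repeated squaring mod 43: 3^1 ≡ 3, 3^2 ≡ 3² = 9, 3^4 ≡ 9² = 81 ≡ 38, 3^8 ≡ 38² = 1444 ≡ 25, 3^16 ≡ 25² = 625 ≡ 23. Since 21 = 16 + 4 + 1, 3^21 ≡ 23·38·3: 23·38 = 874 ≡ 14, then 14·3 = 42. So 3^21 ≡ 42 (mod 43).
So ψ(2) = ψ(3) = 42 while 2 ≠ 3, hence ψ is not injective.
Since ψ is not injective, we determine |image(ψ)|. Computing x^21 mod 43 for each x (by repeated squaring, reducing mod 43 at every step), the values ψ(0), ψ(1), …, ψ(42) are: 0, 1, 42, 42, 1, 42, 1, 42, 42, 1, 1, 1, 42, 1, 1, 1, 1, 1, 42, 42, 42, 1, 42, 1, 1, 1, 42, 42, 42, 42, 42, 1, 42, 42, 42, 1, 1, 42, 1, 42, 1, 1, 42.
The distinct values are {0, 1, 42}; there are 3 of them.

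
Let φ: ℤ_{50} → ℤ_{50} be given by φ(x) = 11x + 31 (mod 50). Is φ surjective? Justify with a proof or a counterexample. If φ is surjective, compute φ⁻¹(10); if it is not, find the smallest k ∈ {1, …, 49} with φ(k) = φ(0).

39

Since gcd(11, 50) = 1, 11 is invertible modulo 50. Euclid's algorithm: 50 = 4·11 + 6, 11 = 1·6 + 5, 6 = 1·5 + 1; back-substituting gives 1 = 41·11 − 9·50, so 11⁻¹ ≡ 41 (mod 50).
Then y ↦ 41(y − 31) is a two-sided inverse to φ, so every y ∈ ℤ_{50} has a preimage.
Therefore φ is surjective.
Since φ is surjective, we find φ⁻¹(10): we need 11x ≡ 10 − 31 ≡ 29 (mod 50). Using 11⁻¹ = 41: x ≡ 41·29 = 1189 = 23·50 + 39, so x = 39.
Check: φ(39) = 11·39 + 31 = 460 = 9·50 + 10 ≡ 10 (mod 50).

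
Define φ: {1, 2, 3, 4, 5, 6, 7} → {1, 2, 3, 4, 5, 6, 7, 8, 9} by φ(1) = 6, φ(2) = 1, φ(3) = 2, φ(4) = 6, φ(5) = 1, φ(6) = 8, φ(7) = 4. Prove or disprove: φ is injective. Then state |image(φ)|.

φ(1) = 6 = φ(4) with 1 ≠ 4, so φ is not injective.
The image of φ is {1, 2, 4, 6, 8}, which has 5 elements.

5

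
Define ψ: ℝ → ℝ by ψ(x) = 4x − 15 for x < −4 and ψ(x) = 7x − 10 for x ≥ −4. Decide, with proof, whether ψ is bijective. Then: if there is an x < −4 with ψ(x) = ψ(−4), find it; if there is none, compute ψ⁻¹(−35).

-23/4

Both pieces are strictly increasing (slopes 4 and 7), so each is injective on its own interval.
The left piece maps (−∞, −4) onto (−∞, −31); the right piece maps [−4, ∞) onto [−38, ∞).
These images overlap. In particular ψ(−4) = −38 (right piece), and solving 4x − 15 = −38 on the left piece gives x = −23/4 < −4.
So ψ(−23/4) = ψ(−4) with −23/4 ≠ −4, and ψ is not injective, hence not bijective. This x = −23/4 is the requested value below −4.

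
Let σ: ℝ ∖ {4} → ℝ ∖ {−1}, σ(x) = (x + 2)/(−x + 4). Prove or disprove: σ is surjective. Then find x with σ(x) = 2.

For any y ≠ −1, solving y(−x + 4) = x + 2 for x gives a well-defined x ≠ 4. So σ is surjective.
Solving σ(x) = 2: cross-multiplying gives x + 2 = 2(−x + 4), which rearranges to 3x = 6, so x = 2.

2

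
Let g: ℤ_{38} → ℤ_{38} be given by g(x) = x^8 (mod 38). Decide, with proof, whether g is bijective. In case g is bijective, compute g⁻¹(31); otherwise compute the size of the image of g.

g(18): Repeated squaring mod 38: 18^1 ≡ 18, 18^2 ≡ 18² = 324 ≡ 20, 18^4 ≡ 20² = 400 ≡ 20, 18^8 ≡ 20² = 400 ≡ 20. So 18^8 ≡ 20 (mod 38).
g(20): Repeated squaring mod 38: 20^1 ≡ 20, 20^2 ≡ 20² = 400 ≡ 20, 20^4 ≡ 20² = 400 ≡ 20, 20^8 ≡ 20² = 400 ≡ 20. So 20^8 ≡ 20 (mod 38).
So g(18) = g(20) = 20 while 18 ≠ 20, thus g is not injective, hence not bijective.
Since g is not bijective, we determine |image(g)|. Computing x^8 mod 38 for each x (by repeated squaring, reducing mod 38 at every step), the values g(0), g(1), …, g(37) are: 0, 1, 28, 25, 24, 23, 16, 11, 26, 17, 36, 7, 30, 35, 4, 5, 6, 9, 20, 19, 20, 9, 6, 5, 4, 35, 30, 7, 36, 17, 26, 11, 16, 23, 24, 25, 28, 1.
The distinct values are {0, 1, 4, 5, 6, 7, 9, 11, 16, 17, 19, 20, 23, 24, 25, 26, 28, 30, 35, 36}; there are 20 of them.

20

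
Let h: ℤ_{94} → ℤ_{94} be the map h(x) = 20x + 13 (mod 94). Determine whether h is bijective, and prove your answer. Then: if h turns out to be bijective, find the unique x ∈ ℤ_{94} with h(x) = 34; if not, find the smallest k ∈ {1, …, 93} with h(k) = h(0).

47

By definition, h is injective if h(a) = h(b) implies a = b.
We have gcd(20, 94) = 2 > 1. Taking a = 0 and b = 47: h(0) = 13 and h(47) = 20·47 + 13 = 953 ≡ 13 (mod 94).
So h(0) = h(47) while 0 ≠ 47, thus h is not injective, hence not bijective.
Since h is not bijective, we find the least positive k with h(k) = h(0): this means 20k ≡ 0 (mod 94), i.e. 94 ∣ 20k. Since gcd(20, 94) = 2, dividing through by 2 this holds exactly when 47 ∣ 10k, and as gcd(10, 47) = 1, exactly when 47 ∣ k.
The smallest positive such k is 47.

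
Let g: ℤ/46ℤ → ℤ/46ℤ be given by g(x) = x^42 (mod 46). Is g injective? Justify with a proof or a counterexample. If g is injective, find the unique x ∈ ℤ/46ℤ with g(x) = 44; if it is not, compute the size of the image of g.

g(22): Repeated squaring mod 46: 22^1 ≡ 22, 22^2 ≡ 22² = 484 ≡ 24, 22^4 ≡ 24² = 576 ≡ 24, 22^8 ≡ 24² = 576 ≡ 24, 22^16 ≡ 24² = 576 ≡ 24, 22^32 ≡ 24² = 576 ≡ 24. Since 42 = 32 + 8 + 2, 22^42 ≡ 24·24·24: 24·24 = 576 ≡ 24, then 24·24 = 576 ≡ 24. So 22^42 ≡ 24 (mod 46).
g(24): Repeated squaring mod 46: 24^1 ≡ 24, 24^2 ≡ 24² = 576 ≡ 24, 24^4 ≡ 24² = 576 ≡ 24, 24^8 ≡ 24² = 576 ≡ 24, 24^16 ≡ 24² = 576 ≡ 24, 24^32 ≡ 24² = 576 ≡ 24. Since 42 = 32 + 8 + 2, 24^42 ≡ 24·24·24: 24·24 = 576 ≡ 24, then 24·24 = 576 ≡ 24. So 24^42 ≡ 24 (mod 46).
So g(22) = g(24) = 24 while 22 ≠ 24, hence g is not injective.
Since g is not injective, we determine |image(g)|. Computing x^42 mod 46 for each x (by repeated squaring, reducing mod 46 at every step), the values g(0), g(1), …, g(45) are: 0, 1, 6, 41, 36, 35, 16, 31, 32, 25, 26, 27, 4, 3, 2, 9, 8, 39, 12, 13, 18, 29, 24, 23, 24, 29, 18, 13, 12, 39, 8, 9, 2, 3, 4, 27, 26, 25, 32, 31, 16, 35, 36, 41, 6, 1.
The distinct values are {0, 1, 2, 3, 4, 6, 8, 9, 12, 13, 16, 18, 23, 24, 25, 26, 27, 29, 31, 32, 35, 36, 39, 41}; there are 24 of them.

24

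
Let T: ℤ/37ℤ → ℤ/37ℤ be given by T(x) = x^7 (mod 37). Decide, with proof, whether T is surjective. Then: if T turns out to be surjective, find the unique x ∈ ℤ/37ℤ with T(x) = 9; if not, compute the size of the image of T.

12

Since 37 is prime, the nonzero elements of ℤ/37ℤ form a cyclic group of order 36.
As gcd(7, 36) = 1, raising to the 7th power is a bijection on this group: if u^7 ≡ v^7 then (uv^{−1})^7 = 1, and the only element of order dividing gcd(7, 36) = 1 is 1, so u = v.
With T(0) = 0 this makes T injective on all of ℤ/37ℤ, hence bijective (finite equal-size domain and codomain). In particular T is surjective.
Since T is surjective, we find the preimage of 9. The inverse of x ↦ x^7 on (ℤ/37ℤ)^× is x ↦ x^31, because 7·31 = 217 = 6·36 + 1 ≡ 1 (mod 36) and x^{36} = 1 for x ≠ 0 (Fermat). So T⁻¹(9) = 9^31 mod 37.
Repeated squaring mod 37: 9^1 ≡ 9, 9^2 ≡ 9² = 81 ≡ 7, 9^4 ≡ 7² = 49 ≡ 12, 9^8 ≡ 12² = 144 ≡ 33, 9^16 ≡ 33² = 1089 ≡ 16. Since 31 = 16 + 8 + 4 + 2 + 1, 9^31 ≡ 16·33·12·7·9: 16·33 = 528 ≡ 10, then 10·12 = 120 ≡ 9, then 9·7 = 63 ≡ 26, then 26·9 = 234 ≡ 12. So 9^31 ≡ 12 (mod 37).
Hence T⁻¹(9) = 12.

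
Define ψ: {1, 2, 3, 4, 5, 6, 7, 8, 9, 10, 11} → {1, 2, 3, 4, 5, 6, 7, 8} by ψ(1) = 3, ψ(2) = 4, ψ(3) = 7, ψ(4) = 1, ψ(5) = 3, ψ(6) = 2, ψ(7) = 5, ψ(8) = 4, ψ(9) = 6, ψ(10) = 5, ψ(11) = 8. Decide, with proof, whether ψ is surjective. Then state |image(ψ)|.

8

Every element of the codomain has a preimage: 1 = ψ(4), 2 = ψ(6), 3 = ψ(1), 4 = ψ(2), 5 = ψ(7), 6 = ψ(9), 7 = ψ(3), 8 = ψ(11).
Thus ψ is surjective.
The image of ψ is {1, 2, 3, 4, 5, 6, 7, 8}, which has 8 elements.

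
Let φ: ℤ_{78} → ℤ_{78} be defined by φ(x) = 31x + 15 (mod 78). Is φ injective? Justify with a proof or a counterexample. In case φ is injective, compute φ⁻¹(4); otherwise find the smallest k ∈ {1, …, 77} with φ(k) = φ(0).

If φ(u) = φ(v), then 31u ≡ 31v (mod 78). Because gcd(31, 78) = 1, we may cancel 31 to get u ≡ v (mod 78).
Hence φ is injective.
We now compute 31⁻¹ mod 78 explicitly. Euclid's algorithm: 78 = 2·31 + 16, 31 = 1·16 + 15, 16 = 1·15 + 1; back-substituting gives 1 = 73·31 − 29·78, so 31⁻¹ ≡ 73 (mod 78).
Since φ is injective, we compute φ⁻¹(4): solve 31x + 15 ≡ 4 (mod 78), i.e. 31x ≡ 67 (mod 78).
Multiplying by 31⁻¹ = 73 gives x ≡ 73·67 = 4891 = 62·78 + 55 ≡ 55 (mod 78).
Check: φ(55) = 31·55 + 15 = 1720 = 22·78 + 4 ≡ 4 (mod 78).

55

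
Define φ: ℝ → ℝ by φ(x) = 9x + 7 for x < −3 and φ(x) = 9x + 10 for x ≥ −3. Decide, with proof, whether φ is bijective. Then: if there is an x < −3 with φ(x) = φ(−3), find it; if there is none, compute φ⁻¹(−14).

-8/3

Both pieces are strictly increasing (slopes 9 and 9), so each is injective on its own interval.
The left piece maps (−∞, −3) onto (−∞, −20); the right piece maps [−3, ∞) onto [−17, ∞).
The images leave a gap (−20 has no preimage), so φ is not surjective, hence not bijective.
Because the two images are disjoint, no x < −3 has φ(x) = φ(−3), so we compute φ⁻¹(−14): −14 lies in [−17, ∞), so solve 9x + 10 = −14: x = (−14 − 10)/9 = −8/3.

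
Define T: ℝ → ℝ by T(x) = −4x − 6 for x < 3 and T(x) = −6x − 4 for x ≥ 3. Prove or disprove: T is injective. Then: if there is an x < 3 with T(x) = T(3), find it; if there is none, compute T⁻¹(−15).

Both pieces are strictly decreasing (slopes −4 and −6), so each is injective on its own interval.
The left piece maps (−∞, 3) onto (−18, ∞); the right piece maps [3, ∞) onto (−∞, −22].
These images are disjoint, so no value is attained by both pieces. Thus T is injective.
Because the two images are disjoint, no x < 3 has T(x) = T(3), so we compute T⁻¹(−15): −15 lies in (−18, ∞), so solve −4x − 6 = −15: x = (−15 + 6)/(−4) = 9/4.

9/4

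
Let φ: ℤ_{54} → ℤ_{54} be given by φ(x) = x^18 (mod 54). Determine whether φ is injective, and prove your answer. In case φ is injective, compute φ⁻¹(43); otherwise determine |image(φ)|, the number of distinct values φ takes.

4

φ(2): Repeated squaring mod 54: 2^1 ≡ 2, 2^2 ≡ 2² = 4, 2^4 ≡ 4² = 16, 2^8 ≡ 16² = 256 ≡ 40, 2^16 ≡ 40² = 1600 ≡ 34. Since 18 = 16 + 2, 2^18 ≡ 34·4: 34·4 = 136 ≡ 28. So 2^18 ≡ 28 (mod 54).
φ(4): Repeated squaring mod 54: 4^1 ≡ 4, 4^2 ≡ 4² = 16, 4^4 ≡ 16² = 256 ≡ 40, 4^8 ≡ 40² = 1600 ≡ 34, 4^16 ≡ 34² = 1156 ≡ 22. Since 18 = 16 + 2, 4^18 ≡ 22·16: 22·16 = 352 ≡ 28. So 4^18 ≡ 28 (mod 54).
So φ(2) = φ(4) = 28 while 2 ≠ 4, therefore φ is not injective.
Since φ is not injective, we determine |image(φ)|. Computing x^18 mod 54 for each x (by repeated squaring, reducing mod 54 at every step), the values φ(0), φ(1), …, φ(53) are: 0, 1, 28, 27, 28, 1, 0, 1, 28, 27, 28, 1, 0, 1, 28, 27, 28, 1, 0, 1, 28, 27, 28, 1, 0, 1, 28, 27, 28, 1, 0, 1, 28, 27, 28, 1, 0, 1, 28, 27, 28, 1, 0, 1, 28, 27, 28, 1, 0, 1, 28, 27, 28, 1.
The distinct values are {0, 1, 27, 28}; there are 4 of them.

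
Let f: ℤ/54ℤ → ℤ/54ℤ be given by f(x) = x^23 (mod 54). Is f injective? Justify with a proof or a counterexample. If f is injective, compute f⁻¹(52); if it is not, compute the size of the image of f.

f(0) = 0^23 = 0.
f(6): Repeated squaring mod 54: 6^1 ≡ 6, 6^2 ≡ 6² = 36, 6^4 ≡ 36² = 1296 ≡ 0, 6^8 ≡ 0² = 0, 6^16 ≡ 0² = 0. Since 23 = 16 + 4 + 2 + 1, 6^23 ≡ 0·0·36·6: 0·0 = 0, then 0·36 = 0, then 0·6 = 0. So 6^23 ≡ 0 (mod 54).
So f(0) = f(6) = 0 while 0 ≠ 6, hence f is not injective.
Since f is not injective, we determine |image(f)|. Computing x^23 mod 54 for each x (by repeated squaring, reducing mod 54 at every step), the values f(0), f(1), …, f(53) are: 0, 1, 32, 27, 52, 47, 0, 13, 44, 27, 46, 23, 0, 43, 38, 27, 4, 35, 0, 37, 14, 27, 34, 29, 0, 49, 26, 27, 28, 5, 0, 25, 20, 27, 40, 17, 0, 19, 50, 27, 16, 11, 0, 31, 8, 27, 10, 41, 0, 7, 2, 27, 22, 53.
The distinct values are {0, 1, 2, 4, 5, 7, 8, 10, 11, 13, 14, 16, 17, 19, 20, 22, 23, 25, 26, 27, 28, 29, 31, 32, 34, 35, 37, 38, 40, 41, 43, 44, 46, 47, 49, 50, 52, 53}; there are 38 of them.

38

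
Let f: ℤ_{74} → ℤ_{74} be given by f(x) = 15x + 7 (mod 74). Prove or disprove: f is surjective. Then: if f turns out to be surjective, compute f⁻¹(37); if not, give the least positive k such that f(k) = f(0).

2

Since gcd(15, 74) = 1, 15 is invertible modulo 74. Euclid's algorithm: 74 = 4·15 + 14, 15 = 1·14 + 1; back-substituting gives 1 = 5·15 − 1·74, so 15⁻¹ ≡ 5 (mod 74).
Then y ↦ 5(y − 7) is a two-sided inverse to f, so every y ∈ ℤ_{74} has a preimage.
Thus f is surjective.
Since f is surjective, we compute f⁻¹(37): solve 15x + 7 ≡ 37 (mod 74), i.e. 15x ≡ 30 (mod 74).
Multiplying by 15⁻¹ = 5 gives x ≡ 5·30 = 150 = 2·74 + 2 ≡ 2 (mod 74).
Check: f(2) = 15·2 + 7 = 37 ≡ 37 (mod 74).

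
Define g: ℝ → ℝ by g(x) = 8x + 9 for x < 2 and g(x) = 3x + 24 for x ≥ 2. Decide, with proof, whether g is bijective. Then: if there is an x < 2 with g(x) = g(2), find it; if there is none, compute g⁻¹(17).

Both pieces are strictly increasing (slopes 8 and 3), so each is injective on its own interval.
The left piece maps (−∞, 2) onto (−∞, 25); the right piece maps [2, ∞) onto [30, ∞).
The images leave a gap (25 has no preimage), so g is not surjective, hence not bijective.
Because the two images are disjoint, no x < 2 has g(x) = g(2), so we compute g⁻¹(17): 17 lies in (−∞, 25), so solve 8x + 9 = 17: x = (17 − 9)/8 = 1.

1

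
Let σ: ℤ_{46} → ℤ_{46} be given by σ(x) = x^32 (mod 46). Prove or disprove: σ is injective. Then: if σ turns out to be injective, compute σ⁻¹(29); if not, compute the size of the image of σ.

24

σ(22): Repeated squaring mod 46: 22^1 ≡ 22, 22^2 ≡ 22² = 484 ≡ 24, 22^4 ≡ 24² = 576 ≡ 24, 22^8 ≡ 24² = 576 ≡ 24, 22^16 ≡ 24² = 576 ≡ 24, 22^32 ≡ 24² = 576 ≡ 24. So 22^32 ≡ 24 (mod 46).
σ(24): Repeated squaring mod 46: 24^1 ≡ 24, 24^2 ≡ 24² = 576 ≡ 24, 24^4 ≡ 24² = 576 ≡ 24, 24^8 ≡ 24² = 576 ≡ 24, 24^16 ≡ 24² = 576 ≡ 24, 24^32 ≡ 24² = 576 ≡ 24. So 24^32 ≡ 24 (mod 46).
So σ(22) = σ(24) = 24 while 22 ≠ 24, therefore σ is not injective.
Since σ is not injective, we determine |image(σ)|. Computing x^32 mod 46 for each x (by repeated squaring, reducing mod 46 at every step), the values σ(0), σ(1), …, σ(45) are: 0, 1, 12, 31, 6, 9, 4, 13, 26, 41, 16, 25, 2, 39, 18, 3, 36, 27, 32, 29, 8, 35, 24, 23, 24, 35, 8, 29, 32, 27, 36, 3, 18, 39, 2, 25, 16, 41, 26, 13, 4, 9, 6, 31, 12, 1.
The distinct values are {0, 1, 2, 3, 4, 6, 8, 9, 12, 13, 16, 18, 23, 24, 25, 26, 27, 29, 31, 32, 35, 36, 39, 41}; there are 24 of them.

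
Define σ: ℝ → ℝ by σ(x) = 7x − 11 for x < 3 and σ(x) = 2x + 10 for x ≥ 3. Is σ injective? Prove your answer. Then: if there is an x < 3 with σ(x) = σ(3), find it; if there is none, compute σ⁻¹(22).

Both pieces are strictly increasing (slopes 7 and 2), so each is injective on its own interval.
The left piece maps (−∞, 3) onto (−∞, 10); the right piece maps [3, ∞) onto [16, ∞).
These images are disjoint, so no value is attained by both pieces. Therefore σ is injective.
Because the two images are disjoint, no x < 3 has σ(x) = σ(3), so we compute σ⁻¹(22): 22 lies in [16, ∞), so solve 2x + 10 = 22: x = (22 − 10)/2 = 6.

6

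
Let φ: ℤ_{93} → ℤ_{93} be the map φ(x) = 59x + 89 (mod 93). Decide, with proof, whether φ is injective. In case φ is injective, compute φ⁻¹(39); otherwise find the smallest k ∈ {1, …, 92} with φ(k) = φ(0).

Recall: φ is injective if φ(a) = φ(b) implies a = b.
Suppose φ(a) = φ(b) in ℤ_{93}. Then 59a + 89 ≡ 59b + 89 (mod 93), so 59(a − b) ≡ 0 (mod 93).
Since gcd(59, 93) = 1, 59 is invertible modulo 93, thus a − b ≡ 0 (mod 93), i.e. a = b.
Thus φ is injective.
We now compute 59⁻¹ mod 93 explicitly. Euclid's algorithm: 93 = 1·59 + 34, 59 = 1·34 + 25, 34 = 1·25 + 9, 25 = 2·9 + 7, 9 = 1·7 + 2, 7 = 3·2 + 1; back-substituting gives 1 = 41·59 − 26·93, so 59⁻¹ ≡ 41 (mod 93).
Since φ is injective, we find φ⁻¹(39): we need 59x ≡ 39 − 89 ≡ 43 (mod 93). Using 59⁻¹ = 41: x ≡ 41·43 = 1763 = 18·93 + 89, so x = 89.
Check: φ(89) = 59·89 + 89 = 5340 = 57·93 + 39 ≡ 39 (mod 93).

89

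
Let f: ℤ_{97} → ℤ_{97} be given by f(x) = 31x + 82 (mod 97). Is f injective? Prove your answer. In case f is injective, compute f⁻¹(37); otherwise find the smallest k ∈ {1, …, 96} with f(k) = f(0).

58

If f(s) = f(t), then 31s ≡ 31t (mod 97). Because gcd(31, 97) = 1, we may cancel 31 to get s ≡ t (mod 97).
Thus f is injective.
We now compute 31⁻¹ mod 97 explicitly. Euclid's algorithm: 97 = 3·31 + 4, 31 = 7·4 + 3, 4 = 1·3 + 1; back-substituting gives 1 = 72·31 − 23·97, so 31⁻¹ ≡ 72 (mod 97).
Since f is injective, we compute f⁻¹(37): solve 31x + 82 ≡ 37 (mod 97), i.e. 31x ≡ 52 (mod 97).
Multiplying by 31⁻¹ = 72 gives x ≡ 72·52 = 3744 = 38·97 + 58 ≡ 58 (mod 97).
Check: f(58) = 31·58 + 82 = 1880 = 19·97 + 37 ≡ 37 (mod 97).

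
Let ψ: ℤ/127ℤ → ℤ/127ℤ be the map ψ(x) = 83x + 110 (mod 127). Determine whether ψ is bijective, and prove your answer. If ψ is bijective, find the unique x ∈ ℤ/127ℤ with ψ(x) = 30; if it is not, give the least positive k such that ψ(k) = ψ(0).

If ψ(s) = ψ(t), then 83s ≡ 83t (mod 127). Because gcd(83, 127) = 1, we may cancel 83 to get s ≡ t (mod 127).
We now compute 83⁻¹ mod 127 explicitly. Euclid's algorithm: 127 = 1·83 + 44, 83 = 1·44 + 39, 44 = 1·39 + 5, 39 = 7·5 + 4, 5 = 1·4 + 1; back-substituting gives 1 = 101·83 − 66·127, so 83⁻¹ ≡ 101 (mod 127).
Then y ↦ 101(y − 110) is a two-sided inverse to ψ, so every y ∈ ℤ/127ℤ has a preimage.
Hence ψ is bijective.
Since ψ is bijective, we compute ψ⁻¹(30): solve 83x + 110 ≡ 30 (mod 127), i.e. 83x ≡ 47 (mod 127).
Multiplying by 83⁻¹ = 101 gives x ≡ 101·47 = 4747 = 37·127 + 48 ≡ 48 (mod 127).
Check: ψ(48) = 83·48 + 110 = 4094 = 32·127 + 30 ≡ 30 (mod 127).

48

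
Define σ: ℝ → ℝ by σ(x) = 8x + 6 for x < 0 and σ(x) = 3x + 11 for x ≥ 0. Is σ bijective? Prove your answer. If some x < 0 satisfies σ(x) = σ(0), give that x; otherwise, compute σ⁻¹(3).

Both pieces are strictly increasing (slopes 8 and 3), so each is injective on its own interval.
The left piece maps (−∞, 0) onto (−∞, 6); the right piece maps [0, ∞) onto [11, ∞).
The images leave a gap (6 has no preimage), so σ is not surjective, hence not bijective.
Because the two images are disjoint, no x < 0 has σ(x) = σ(0), so we compute σ⁻¹(3): 3 lies in (−∞, 6), so solve 8x + 6 = 3: x = (3 − 6)/8 = −3/8.

-3/8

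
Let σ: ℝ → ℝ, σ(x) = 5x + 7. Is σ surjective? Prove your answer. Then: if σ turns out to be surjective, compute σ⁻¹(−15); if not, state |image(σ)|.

-22/5

For any y ∈ ℝ, x = (y − 7)/5 satisfies σ(x) = y.
Therefore σ is surjective.
Since σ is surjective, we compute σ⁻¹(−15) = (−15 − 7)/5 = −22/5.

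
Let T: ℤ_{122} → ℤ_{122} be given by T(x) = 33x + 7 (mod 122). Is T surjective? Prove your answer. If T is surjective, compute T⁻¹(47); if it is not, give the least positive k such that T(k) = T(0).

16

Since gcd(33, 122) = 1, 33 is invertible modulo 122. Euclid's algorithm: 122 = 3·33 + 23, 33 = 1·23 + 10, 23 = 2·10 + 3, 10 = 3·3 + 1; back-substituting gives 1 = 37·33 − 10·122, so 33⁻¹ ≡ 37 (mod 122).
Then y ↦ 37(y − 7) is a two-sided inverse to T, so every y ∈ ℤ_{122} has a preimage.
Hence T is surjective.
Since T is surjective, we compute T⁻¹(47): solve 33x + 7 ≡ 47 (mod 122), i.e. 33x ≡ 40 (mod 122).
Multiplying by 33⁻¹ = 37 gives x ≡ 37·40 = 1480 = 12·122 + 16 ≡ 16 (mod 122).
Check: T(16) = 33·16 + 7 = 535 = 4·122 + 47 ≡ 47 (mod 122).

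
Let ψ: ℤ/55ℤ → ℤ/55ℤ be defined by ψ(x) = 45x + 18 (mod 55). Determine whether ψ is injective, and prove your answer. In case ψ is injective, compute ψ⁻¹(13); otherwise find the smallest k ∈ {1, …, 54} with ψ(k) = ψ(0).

By definition, ψ is injective when ψ(x_1) = ψ(x_2) forces x_1 = x_2.
We have gcd(45, 55) = 5 > 1. Taking x_1 = 0 and x_2 = 11: ψ(0) = 18 and ψ(11) = 45·11 + 18 = 513 ≡ 18 (mod 55).
So ψ(0) = ψ(11) while 0 ≠ 11, so ψ is not injective.
Since ψ is not injective, we find the least positive k with ψ(k) = ψ(0): this means 45k ≡ 0 (mod 55), i.e. 55 ∣ 45k. Since gcd(45, 55) = 5, dividing through by 5 this holds exactly when 11 ∣ 9k, and as gcd(9, 11) = 1, exactly when 11 ∣ k.
The smallest positive such k is 11.

11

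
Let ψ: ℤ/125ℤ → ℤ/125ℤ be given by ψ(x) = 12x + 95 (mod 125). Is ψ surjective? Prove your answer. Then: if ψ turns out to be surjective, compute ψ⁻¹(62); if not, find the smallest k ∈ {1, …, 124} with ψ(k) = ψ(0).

Recall: surjectivity means every element of the codomain has a preimage under ψ.
Since gcd(12, 125) = 1, 12 is invertible modulo 125. Euclid's algorithm: 125 = 10·12 + 5, 12 = 2·5 + 2, 5 = 2·2 + 1; back-substituting gives 1 = 73·12 − 7·125, so 12⁻¹ ≡ 73 (mod 125).
Then y ↦ 73(y − 95) is a two-sided inverse to ψ, so every y ∈ ℤ/125ℤ has a preimage.
Hence ψ is surjective.
Since ψ is surjective, we find ψ⁻¹(62): we need 12x ≡ 62 − 95 ≡ 92 (mod 125). Using 12⁻¹ = 73: x ≡ 73·92 = 6716 = 53·125 + 91, so x = 91.
Check: ψ(91) = 12·91 + 95 = 1187 = 9·125 + 62 ≡ 62 (mod 125).

91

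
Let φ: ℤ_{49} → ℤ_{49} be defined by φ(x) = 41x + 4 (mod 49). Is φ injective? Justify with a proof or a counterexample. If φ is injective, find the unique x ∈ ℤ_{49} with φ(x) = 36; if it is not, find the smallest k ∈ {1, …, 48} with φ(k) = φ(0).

45

If φ(a) = φ(b), then 41a ≡ 41b (mod 49). Because gcd(41, 49) = 1, we may cancel 41 to get a ≡ b (mod 49).
Hence φ is injective.
We now compute 41⁻¹ mod 49 explicitly. Euclid's algorithm: 49 = 1·41 + 8, 41 = 5·8 + 1; back-substituting gives 1 = 6·41 − 5·49, so 41⁻¹ ≡ 6 (mod 49).
Since φ is injective, we compute φ⁻¹(36): solve 41x + 4 ≡ 36 (mod 49), i.e. 41x ≡ 32 (mod 49).
Multiplying by 41⁻¹ = 6 gives x ≡ 6·32 = 192 = 3·49 + 45 ≡ 45 (mod 49).
Check: φ(45) = 41·45 + 4 = 1849 = 37·49 + 36 ≡ 36 (mod 49).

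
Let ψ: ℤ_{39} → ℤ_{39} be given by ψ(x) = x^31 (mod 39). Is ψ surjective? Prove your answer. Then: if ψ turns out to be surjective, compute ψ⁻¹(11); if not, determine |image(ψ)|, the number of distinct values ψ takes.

Computing x^31 mod 39 for each x (by repeated squaring, reducing mod 39 at every step), the values ψ(0), ψ(1), …, ψ(38) are: 0, 1, 11, 3, 4, 8, 33, 19, 5, 9, 10, 2, 12, 13, 14, 24, 16, 17, 21, 7, 32, 18, 22, 23, 15, 25, 26, 27, 37, 29, 30, 34, 20, 6, 31, 35, 36, 28, 38.
Every element of ℤ_{39} appears exactly once in this list, so ψ is a bijection, and in particular surjective.
Since ψ is surjective, we read off the preimage of 11 from the same table: ψ(2) = 11, so ψ⁻¹(11) = 2.

2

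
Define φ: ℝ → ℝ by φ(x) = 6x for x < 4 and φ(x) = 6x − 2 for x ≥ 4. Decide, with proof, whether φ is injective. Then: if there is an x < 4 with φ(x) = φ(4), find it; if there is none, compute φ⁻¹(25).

Both pieces are strictly increasing (slopes 6 and 6), so each is injective on its own interval.
The left piece maps (−∞, 4) onto (−∞, 24); the right piece maps [4, ∞) onto [22, ∞).
These images overlap. In particular φ(4) = 22 (right piece), and solving 6x = 22 on the left piece gives x = 11/3 < 4.
So φ(11/3) = φ(4) with 11/3 ≠ 4, and φ is not injective. This x = 11/3 is the requested value below 4.

11/3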